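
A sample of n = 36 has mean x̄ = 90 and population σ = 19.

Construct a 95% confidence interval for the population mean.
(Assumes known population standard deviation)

Answer: (83.7933, 96.2067)

Derivation:
Confidence level: 95%, α = 0.05
z_0.025 = 1.960
SE = σ/√n = 19/√36 = 3.1667
Margin of error = 1.960 × 3.1667 = 6.2067
CI: x̄ ± margin = 90 ± 6.2067
CI: (83.7933, 96.2067)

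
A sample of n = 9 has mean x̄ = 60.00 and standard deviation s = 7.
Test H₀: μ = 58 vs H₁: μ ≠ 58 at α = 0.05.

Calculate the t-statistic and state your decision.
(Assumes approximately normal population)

Answer: t = 0.8572, fail to reject H₀

Derivation:
df = n - 1 = 8
SE = s/√n = 7/√9 = 2.3333
t = (x̄ - μ₀)/SE = (60.00 - 58)/2.3333 = 0.8572
Critical value: t_{0.025,8} = ±2.306
p-value ≈ 0.4163
Decision: fail to reject H₀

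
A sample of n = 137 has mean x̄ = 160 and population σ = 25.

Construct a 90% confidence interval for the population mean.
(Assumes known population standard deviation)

Answer: (156.4864, 163.5136)

Derivation:
Confidence level: 90%, α = 0.1
z_0.05 = 1.645
SE = σ/√n = 25/√137 = 2.1359
Margin of error = 1.645 × 2.1359 = 3.5136
CI: x̄ ± margin = 160 ± 3.5136
CI: (156.4864, 163.5136)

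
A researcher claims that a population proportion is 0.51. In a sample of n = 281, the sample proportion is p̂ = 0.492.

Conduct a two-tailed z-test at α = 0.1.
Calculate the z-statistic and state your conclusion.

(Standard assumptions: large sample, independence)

H₀: p = 0.51, H₁: p ≠ 0.51
Standard error: SE = √(p₀(1-p₀)/n) = √(0.51×0.49/281) = 0.029822
z-statistic: z = (p̂ - p₀)/SE = (0.492 - 0.51)/0.029822 = -0.6036
Critical value: z_0.05 = ±1.645
p-value = 0.5461
Decision: fail to reject H₀ at α = 0.1

Answer: z = -0.6036, fail to reject H₀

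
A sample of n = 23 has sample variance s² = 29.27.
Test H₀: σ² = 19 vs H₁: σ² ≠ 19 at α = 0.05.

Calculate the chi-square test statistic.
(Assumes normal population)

df = n - 1 = 22
χ² = (n-1)s²/σ₀² = 22×29.27/19 = 33.8916
Critical values: χ²_{0.975,22} = 10.982, χ²_{0.025,22} = 36.781
Rejection region: χ² < 10.982 or χ² > 36.781
Decision: fail to reject H₀

Answer: χ² = 33.8916, fail to reject H₀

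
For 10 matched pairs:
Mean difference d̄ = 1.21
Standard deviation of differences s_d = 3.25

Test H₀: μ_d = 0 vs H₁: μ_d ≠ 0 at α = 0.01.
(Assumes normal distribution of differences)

df = n - 1 = 9
SE = s_d/√n = 3.25/√10 = 1.0277
t = d̄/SE = 1.21/1.0277 = 1.1774
Critical value: t_{0.005,9} = ±3.250
p-value ≈ 0.2692
Decision: fail to reject H₀

Answer: t = 1.1774, fail to reject H₀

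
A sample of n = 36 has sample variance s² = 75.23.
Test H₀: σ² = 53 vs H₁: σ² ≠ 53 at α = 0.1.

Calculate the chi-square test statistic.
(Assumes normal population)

Answer: χ² = 49.6802, fail to reject H₀

Derivation:
df = n - 1 = 35
χ² = (n-1)s²/σ₀² = 35×75.23/53 = 49.6802
Critical values: χ²_{0.95,35} = 22.465, χ²_{0.05,35} = 49.802
Rejection region: χ² < 22.465 or χ² > 49.802
Decision: fail to reject H₀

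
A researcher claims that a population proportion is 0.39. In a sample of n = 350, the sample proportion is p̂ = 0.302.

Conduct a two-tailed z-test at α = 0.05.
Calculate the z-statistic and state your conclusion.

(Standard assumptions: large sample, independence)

Answer: z = -3.3754, reject H₀

Derivation:
H₀: p = 0.39, H₁: p ≠ 0.39
Standard error: SE = √(p₀(1-p₀)/n) = √(0.39×0.61/350) = 0.026071
z-statistic: z = (p̂ - p₀)/SE = (0.302 - 0.39)/0.026071 = -3.3754
Critical value: z_0.025 = ±1.960
p-value = 0.0007
Decision: reject H₀ at α = 0.05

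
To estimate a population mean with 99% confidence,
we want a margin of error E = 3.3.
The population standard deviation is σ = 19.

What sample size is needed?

z_0.005 = 2.576
n = (z×σ/E)² = (2.576×19/3.3)²
n = 219.9738
Round up: n = 220

Answer: n = 220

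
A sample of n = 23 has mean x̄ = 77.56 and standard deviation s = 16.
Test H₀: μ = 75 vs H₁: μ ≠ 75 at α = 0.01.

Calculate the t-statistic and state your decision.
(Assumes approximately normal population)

Answer: t = 0.7673, fail to reject H₀

Derivation:
df = n - 1 = 22
SE = s/√n = 16/√23 = 3.3362
t = (x̄ - μ₀)/SE = (77.56 - 75)/3.3362 = 0.7673
Critical value: t_{0.005,22} = ±2.819
p-value ≈ 0.4511
Decision: fail to reject H₀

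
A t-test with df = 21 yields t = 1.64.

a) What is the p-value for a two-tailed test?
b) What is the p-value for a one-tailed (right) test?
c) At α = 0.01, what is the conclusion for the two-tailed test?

Using t-distribution with df = 21:
a) Two-tailed: p = 2×P(T > 1.64) = 0.1159
b) One-tailed: p = P(T > 1.64) = 0.0580
c) 0.1159 ≥ 0.01, fail to reject H₀

Answer: a) 0.1159, b) 0.0580, c) fail to reject H₀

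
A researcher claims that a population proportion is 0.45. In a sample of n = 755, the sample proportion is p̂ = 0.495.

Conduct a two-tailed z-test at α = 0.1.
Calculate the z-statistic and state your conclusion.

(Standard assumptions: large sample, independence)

Answer: z = 2.4854, reject H₀

Derivation:
H₀: p = 0.45, H₁: p ≠ 0.45
Standard error: SE = √(p₀(1-p₀)/n) = √(0.45×0.55/755) = 0.018106
z-statistic: z = (p̂ - p₀)/SE = (0.495 - 0.45)/0.018106 = 2.4854
Critical value: z_0.05 = ±1.645
p-value = 0.0129
Decision: reject H₀ at α = 0.1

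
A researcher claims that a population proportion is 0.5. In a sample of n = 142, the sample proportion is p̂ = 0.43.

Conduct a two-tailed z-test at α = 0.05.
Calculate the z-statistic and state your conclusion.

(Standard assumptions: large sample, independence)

H₀: p = 0.5, H₁: p ≠ 0.5
Standard error: SE = √(p₀(1-p₀)/n) = √(0.5×0.5/142) = 0.041959
z-statistic: z = (p̂ - p₀)/SE = (0.43 - 0.5)/0.041959 = -1.6683
Critical value: z_0.025 = ±1.960
p-value = 0.0953
Decision: fail to reject H₀ at α = 0.05

Answer: z = -1.6683, fail to reject H₀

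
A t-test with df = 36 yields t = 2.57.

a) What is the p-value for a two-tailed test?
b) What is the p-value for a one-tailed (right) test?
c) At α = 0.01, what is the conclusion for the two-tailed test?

Using t-distribution with df = 36:
a) Two-tailed: p = 2×P(T > 2.57) = 0.0145
b) One-tailed: p = P(T > 2.57) = 0.0072
c) 0.0145 ≥ 0.01, fail to reject H₀

Answer: a) 0.0145, b) 0.0072, c) fail to reject H₀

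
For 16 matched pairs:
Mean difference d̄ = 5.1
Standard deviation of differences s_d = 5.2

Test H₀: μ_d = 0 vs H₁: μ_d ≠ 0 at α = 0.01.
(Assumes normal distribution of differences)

Answer: t = 3.9231, reject H₀

Derivation:
df = n - 1 = 15
SE = s_d/√n = 5.2/√16 = 1.3000
t = d̄/SE = 5.1/1.3000 = 3.9231
Critical value: t_{0.005,15} = ±2.947
p-value ≈ 0.0014
Decision: reject H₀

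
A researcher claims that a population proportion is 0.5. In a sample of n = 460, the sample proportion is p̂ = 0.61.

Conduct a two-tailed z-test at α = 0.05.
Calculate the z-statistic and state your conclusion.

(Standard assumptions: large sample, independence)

H₀: p = 0.5, H₁: p ≠ 0.5
Standard error: SE = √(p₀(1-p₀)/n) = √(0.5×0.5/460) = 0.023313
z-statistic: z = (p̂ - p₀)/SE = (0.61 - 0.5)/0.023313 = 4.7184
Critical value: z_0.025 = ±1.960
p-value < 0.0001
Decision: reject H₀ at α = 0.05

Answer: z = 4.7184, reject H₀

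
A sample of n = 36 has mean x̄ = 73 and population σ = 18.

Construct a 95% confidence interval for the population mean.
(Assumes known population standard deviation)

Answer: (67.1200, 78.8800)

Derivation:
Confidence level: 95%, α = 0.05
z_0.025 = 1.960
SE = σ/√n = 18/√36 = 3.0000
Margin of error = 1.960 × 3.0000 = 5.8800
CI: x̄ ± margin = 73 ± 5.8800
CI: (67.1200, 78.8800)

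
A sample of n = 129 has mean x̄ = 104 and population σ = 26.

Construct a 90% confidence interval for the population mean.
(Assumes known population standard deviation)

Confidence level: 90%, α = 0.1
z_0.05 = 1.645
SE = σ/√n = 26/√129 = 2.2892
Margin of error = 1.645 × 2.2892 = 3.7657
CI: x̄ ± margin = 104 ± 3.7657
CI: (100.2343, 107.7657)

Answer: (100.2343, 107.7657)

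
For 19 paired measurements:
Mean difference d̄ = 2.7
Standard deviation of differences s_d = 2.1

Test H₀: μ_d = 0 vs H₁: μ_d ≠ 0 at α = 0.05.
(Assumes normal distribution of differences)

df = n - 1 = 18
SE = s_d/√n = 2.1/√19 = 0.4818
t = d̄/SE = 2.7/0.4818 = 5.6040
Critical value: t_{0.025,18} = ±2.101
p-value < 0.0001
Decision: reject H₀

Answer: t = 5.6040, reject H₀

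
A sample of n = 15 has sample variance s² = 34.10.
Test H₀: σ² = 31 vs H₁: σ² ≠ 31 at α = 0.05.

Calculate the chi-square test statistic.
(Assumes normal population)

df = n - 1 = 14
χ² = (n-1)s²/σ₀² = 14×34.10/31 = 15.4000
Critical values: χ²_{0.975,14} = 5.629, χ²_{0.025,14} = 26.119
Rejection region: χ² < 5.629 or χ² > 26.119
Decision: fail to reject H₀

Answer: χ² = 15.4000, fail to reject H₀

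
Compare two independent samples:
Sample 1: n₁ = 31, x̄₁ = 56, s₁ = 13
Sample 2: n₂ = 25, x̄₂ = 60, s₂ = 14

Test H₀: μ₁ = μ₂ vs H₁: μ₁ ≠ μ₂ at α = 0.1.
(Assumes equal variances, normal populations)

Pooled variance: s²_p = [30×13² + 24×14²]/(54) = 181.0000
s_p = 13.4536
SE = s_p×√(1/n₁ + 1/n₂) = 13.4536×√(1/31 + 1/25) = 3.6164
t = (x̄₁ - x̄₂)/SE = (56 - 60)/3.6164 = -1.1061
df = 54, t-critical = ±1.674
Decision: fail to reject H₀

Answer: t = -1.1061, fail to reject H₀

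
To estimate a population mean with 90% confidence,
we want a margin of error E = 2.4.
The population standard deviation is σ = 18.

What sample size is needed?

z_0.05 = 1.645
n = (z×σ/E)² = (1.645×18/2.4)²
n = 152.2139
Round up: n = 153

Answer: n = 153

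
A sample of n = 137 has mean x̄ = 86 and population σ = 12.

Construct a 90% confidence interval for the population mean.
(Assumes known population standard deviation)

Answer: (84.3135, 87.6865)

Derivation:
Confidence level: 90%, α = 0.1
z_0.05 = 1.645
SE = σ/√n = 12/√137 = 1.0252
Margin of error = 1.645 × 1.0252 = 1.6865
CI: x̄ ± margin = 86 ± 1.6865
CI: (84.3135, 87.6865)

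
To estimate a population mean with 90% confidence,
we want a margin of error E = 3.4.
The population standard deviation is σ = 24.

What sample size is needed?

z_0.05 = 1.645
n = (z×σ/E)² = (1.645×24/3.4)²
n = 134.8331
Round up: n = 135

Answer: n = 135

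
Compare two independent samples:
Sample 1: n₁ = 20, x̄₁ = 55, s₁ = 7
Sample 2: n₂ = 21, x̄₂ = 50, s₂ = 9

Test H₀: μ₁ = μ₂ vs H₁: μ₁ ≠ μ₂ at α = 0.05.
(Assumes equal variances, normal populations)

Pooled variance: s²_p = [19×7² + 20×9²]/(39) = 65.4103
s_p = 8.0877
SE = s_p×√(1/n₁ + 1/n₂) = 8.0877×√(1/20 + 1/21) = 2.5269
t = (x̄₁ - x̄₂)/SE = (55 - 50)/2.5269 = 1.9787
df = 39, t-critical = ±2.023
Decision: fail to reject H₀

Answer: t = 1.9787, fail to reject H₀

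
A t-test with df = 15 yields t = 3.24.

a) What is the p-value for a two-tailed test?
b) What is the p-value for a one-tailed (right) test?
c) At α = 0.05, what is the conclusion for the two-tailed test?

Answer: a) 0.0055, b) 0.0027, c) reject H₀

Derivation:
Using t-distribution with df = 15:
a) Two-tailed: p = 2×P(T > 3.24) = 0.0055
b) One-tailed: p = P(T > 3.24) = 0.0027
c) 0.0055 < 0.05, reject H₀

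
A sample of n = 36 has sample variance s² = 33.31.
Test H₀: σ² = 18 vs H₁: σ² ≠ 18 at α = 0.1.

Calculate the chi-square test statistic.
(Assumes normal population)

df = n - 1 = 35
χ² = (n-1)s²/σ₀² = 35×33.31/18 = 64.7694
Critical values: χ²_{0.95,35} = 22.465, χ²_{0.05,35} = 49.802
Rejection region: χ² < 22.465 or χ² > 49.802
Decision: reject H₀

Answer: χ² = 64.7694, reject H₀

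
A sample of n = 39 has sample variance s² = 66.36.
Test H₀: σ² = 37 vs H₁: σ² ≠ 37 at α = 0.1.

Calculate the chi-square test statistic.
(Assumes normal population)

df = n - 1 = 38
χ² = (n-1)s²/σ₀² = 38×66.36/37 = 68.1535
Critical values: χ²_{0.95,38} = 24.884, χ²_{0.05,38} = 53.384
Rejection region: χ² < 24.884 or χ² > 53.384
Decision: reject H₀

Answer: χ² = 68.1535, reject H₀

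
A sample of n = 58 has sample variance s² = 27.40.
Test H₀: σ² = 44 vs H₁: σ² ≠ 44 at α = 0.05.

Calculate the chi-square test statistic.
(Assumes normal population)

df = n - 1 = 57
χ² = (n-1)s²/σ₀² = 57×27.40/44 = 35.4955
Critical values: χ²_{0.975,57} = 38.027, χ²_{0.025,57} = 79.752
Rejection region: χ² < 38.027 or χ² > 79.752
Decision: reject H₀

Answer: χ² = 35.4955, reject H₀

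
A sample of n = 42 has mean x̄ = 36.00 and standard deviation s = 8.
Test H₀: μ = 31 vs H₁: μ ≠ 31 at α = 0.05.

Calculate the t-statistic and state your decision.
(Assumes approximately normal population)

df = n - 1 = 41
SE = s/√n = 8/√42 = 1.2344
t = (x̄ - μ₀)/SE = (36.00 - 31)/1.2344 = 4.0506
Critical value: t_{0.025,41} = ±2.020
p-value ≈ 0.0002
Decision: reject H₀

Answer: t = 4.0506, reject H₀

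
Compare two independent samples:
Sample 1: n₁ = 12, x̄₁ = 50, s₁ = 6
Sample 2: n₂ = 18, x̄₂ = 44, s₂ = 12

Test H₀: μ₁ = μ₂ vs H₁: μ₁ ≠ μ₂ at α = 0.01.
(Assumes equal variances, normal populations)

Pooled variance: s²_p = [11×6² + 17×12²]/(28) = 101.5714
s_p = 10.0783
SE = s_p×√(1/n₁ + 1/n₂) = 10.0783×√(1/12 + 1/18) = 3.7560
t = (x̄₁ - x̄₂)/SE = (50 - 44)/3.7560 = 1.5974
df = 28, t-critical = ±2.763
Decision: fail to reject H₀

Answer: t = 1.5974, fail to reject H₀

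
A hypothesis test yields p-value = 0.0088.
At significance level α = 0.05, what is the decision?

Compare p-value to α:
0.0088 < 0.05
Decision: reject H₀

Answer: reject H₀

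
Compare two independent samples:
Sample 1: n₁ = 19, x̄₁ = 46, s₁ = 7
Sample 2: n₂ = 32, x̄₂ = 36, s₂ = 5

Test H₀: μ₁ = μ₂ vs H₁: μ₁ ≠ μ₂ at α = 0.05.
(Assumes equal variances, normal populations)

Answer: t = 5.9375, reject H₀

Derivation:
Pooled variance: s²_p = [18×7² + 31×5²]/(49) = 33.8163
s_p = 5.8152
SE = s_p×√(1/n₁ + 1/n₂) = 5.8152×√(1/19 + 1/32) = 1.6842
t = (x̄₁ - x̄₂)/SE = (46 - 36)/1.6842 = 5.9375
df = 49, t-critical = ±2.010
Decision: reject H₀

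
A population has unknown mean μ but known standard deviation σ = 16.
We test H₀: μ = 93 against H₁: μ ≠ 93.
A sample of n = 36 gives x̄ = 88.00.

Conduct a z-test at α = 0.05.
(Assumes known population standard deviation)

Answer: z = -1.8750, fail to reject H₀

Derivation:
Standard error: SE = σ/√n = 16/√36 = 2.6667
z-statistic: z = (x̄ - μ₀)/SE = (88.00 - 93)/2.6667 = -1.8750
Critical value: ±1.960
p-value = 0.0608
Decision: fail to reject H₀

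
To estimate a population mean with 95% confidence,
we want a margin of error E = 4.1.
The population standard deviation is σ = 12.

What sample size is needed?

Answer: n = 33

Derivation:
z_0.025 = 1.960
n = (z×σ/E)² = (1.960×12/4.1)²
n = 32.9084
Round up: n = 33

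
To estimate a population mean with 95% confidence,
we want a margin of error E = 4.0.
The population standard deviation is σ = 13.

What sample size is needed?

Answer: n = 41

Derivation:
z_0.025 = 1.960
n = (z×σ/E)² = (1.960×13/4.0)²
n = 40.5769
Round up: n = 41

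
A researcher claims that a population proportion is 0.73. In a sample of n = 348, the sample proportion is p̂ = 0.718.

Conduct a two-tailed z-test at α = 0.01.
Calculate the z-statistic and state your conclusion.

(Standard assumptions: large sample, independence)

Answer: z = -0.5042, fail to reject H₀

Derivation:
H₀: p = 0.73, H₁: p ≠ 0.73
Standard error: SE = √(p₀(1-p₀)/n) = √(0.73×0.27/348) = 0.023799
z-statistic: z = (p̂ - p₀)/SE = (0.718 - 0.73)/0.023799 = -0.5042
Critical value: z_0.005 = ±2.576
p-value = 0.6141
Decision: fail to reject H₀ at α = 0.01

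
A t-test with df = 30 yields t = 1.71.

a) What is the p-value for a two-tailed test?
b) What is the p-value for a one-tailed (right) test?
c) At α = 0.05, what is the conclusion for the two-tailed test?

Using t-distribution with df = 30:
a) Two-tailed: p = 2×P(T > 1.71) = 0.0976
b) One-tailed: p = P(T > 1.71) = 0.0488
c) 0.0976 ≥ 0.05, fail to reject H₀

Answer: a) 0.0976, b) 0.0488, c) fail to reject H₀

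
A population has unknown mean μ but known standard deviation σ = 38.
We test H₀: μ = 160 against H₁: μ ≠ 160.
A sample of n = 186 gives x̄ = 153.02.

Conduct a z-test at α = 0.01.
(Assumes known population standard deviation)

Standard error: SE = σ/√n = 38/√186 = 2.7863
z-statistic: z = (x̄ - μ₀)/SE = (153.02 - 160)/2.7863 = -2.5051
Critical value: ±2.576
p-value = 0.0122
Decision: fail to reject H₀

Answer: z = -2.5051, fail to reject H₀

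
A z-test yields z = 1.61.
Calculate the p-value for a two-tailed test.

Answer: p-value ≈ 0.1074

Derivation:
For z = 1.61:
p = 2×P(Z > |1.61|) = 2×(1 - Φ(1.61)) = 0.1074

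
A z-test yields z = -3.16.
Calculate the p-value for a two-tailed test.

For z = -3.16:
p = 2×P(Z > |-3.16|) = 2×(1 - Φ(3.16)) = 0.0016

Answer: p-value ≈ 0.0016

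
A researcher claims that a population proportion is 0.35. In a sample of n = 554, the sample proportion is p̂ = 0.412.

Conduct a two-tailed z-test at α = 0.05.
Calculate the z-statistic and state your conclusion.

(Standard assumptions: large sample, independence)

Answer: z = 3.0596, reject H₀

Derivation:
H₀: p = 0.35, H₁: p ≠ 0.35
Standard error: SE = √(p₀(1-p₀)/n) = √(0.35×0.65/554) = 0.020264
z-statistic: z = (p̂ - p₀)/SE = (0.412 - 0.35)/0.020264 = 3.0596
Critical value: z_0.025 = ±1.960
p-value = 0.0022
Decision: reject H₀ at α = 0.05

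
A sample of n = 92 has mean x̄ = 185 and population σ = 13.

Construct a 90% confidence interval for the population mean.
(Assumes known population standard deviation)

Answer: (182.7705, 187.2295)

Derivation:
Confidence level: 90%, α = 0.1
z_0.05 = 1.645
SE = σ/√n = 13/√92 = 1.3553
Margin of error = 1.645 × 1.3553 = 2.2295
CI: x̄ ± margin = 185 ± 2.2295
CI: (182.7705, 187.2295)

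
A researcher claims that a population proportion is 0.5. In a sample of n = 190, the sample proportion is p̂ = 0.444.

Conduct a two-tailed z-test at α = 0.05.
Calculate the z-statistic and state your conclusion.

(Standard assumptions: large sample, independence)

H₀: p = 0.5, H₁: p ≠ 0.5
Standard error: SE = √(p₀(1-p₀)/n) = √(0.5×0.5/190) = 0.036274
z-statistic: z = (p̂ - p₀)/SE = (0.444 - 0.5)/0.036274 = -1.5438
Critical value: z_0.025 = ±1.960
p-value = 0.1226
Decision: fail to reject H₀ at α = 0.05

Answer: z = -1.5438, fail to reject H₀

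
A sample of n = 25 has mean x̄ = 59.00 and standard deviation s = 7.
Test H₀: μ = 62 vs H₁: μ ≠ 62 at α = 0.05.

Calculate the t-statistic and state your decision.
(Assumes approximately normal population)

df = n - 1 = 24
SE = s/√n = 7/√25 = 1.4000
t = (x̄ - μ₀)/SE = (59.00 - 62)/1.4000 = -2.1429
Critical value: t_{0.025,24} = ±2.064
p-value ≈ 0.0425
Decision: reject H₀

Answer: t = -2.1429, reject H₀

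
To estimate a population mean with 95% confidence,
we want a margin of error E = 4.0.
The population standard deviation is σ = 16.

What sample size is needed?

z_0.025 = 1.960
n = (z×σ/E)² = (1.960×16/4.0)²
n = 61.4656
Round up: n = 62

Answer: n = 62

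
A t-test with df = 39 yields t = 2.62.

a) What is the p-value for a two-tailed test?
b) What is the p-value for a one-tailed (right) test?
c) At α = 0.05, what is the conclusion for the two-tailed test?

Using t-distribution with df = 39:
a) Two-tailed: p = 2×P(T > 2.62) = 0.0125
b) One-tailed: p = P(T > 2.62) = 0.0062
c) 0.0125 < 0.05, reject H₀

Answer: a) 0.0125, b) 0.0062, c) reject H₀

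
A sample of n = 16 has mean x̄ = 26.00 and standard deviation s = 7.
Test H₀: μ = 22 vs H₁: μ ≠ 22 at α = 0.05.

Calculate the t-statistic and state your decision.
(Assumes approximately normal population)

Answer: t = 2.2857, reject H₀

Derivation:
df = n - 1 = 15
SE = s/√n = 7/√16 = 1.7500
t = (x̄ - μ₀)/SE = (26.00 - 22)/1.7500 = 2.2857
Critical value: t_{0.025,15} = ±2.131
p-value ≈ 0.0372
Decision: reject H₀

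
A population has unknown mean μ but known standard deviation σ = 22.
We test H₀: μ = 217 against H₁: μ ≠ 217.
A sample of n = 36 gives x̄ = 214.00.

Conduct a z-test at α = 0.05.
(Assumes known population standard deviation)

Standard error: SE = σ/√n = 22/√36 = 3.6667
z-statistic: z = (x̄ - μ₀)/SE = (214.00 - 217)/3.6667 = -0.8182
Critical value: ±1.960
p-value = 0.4132
Decision: fail to reject H₀

Answer: z = -0.8182, fail to reject H₀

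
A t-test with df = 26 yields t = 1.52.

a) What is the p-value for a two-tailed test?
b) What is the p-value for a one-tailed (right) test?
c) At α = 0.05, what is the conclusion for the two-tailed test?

Answer: a) 0.1406, b) 0.0703, c) fail to reject H₀

Derivation:
Using t-distribution with df = 26:
a) Two-tailed: p = 2×P(T > 1.52) = 0.1406
b) One-tailed: p = P(T > 1.52) = 0.0703
c) 0.1406 ≥ 0.05, fail to reject H₀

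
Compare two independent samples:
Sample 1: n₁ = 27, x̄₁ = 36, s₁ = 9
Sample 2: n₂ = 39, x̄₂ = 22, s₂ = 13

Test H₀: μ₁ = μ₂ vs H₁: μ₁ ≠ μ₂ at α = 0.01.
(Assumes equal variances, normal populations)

Pooled variance: s²_p = [26×9² + 38×13²]/(64) = 133.2500
s_p = 11.5434
SE = s_p×√(1/n₁ + 1/n₂) = 11.5434×√(1/27 + 1/39) = 2.8900
t = (x̄₁ - x̄₂)/SE = (36 - 22)/2.8900 = 4.8443
df = 64, t-critical = ±2.655
Decision: reject H₀

Answer: t = 4.8443, reject H₀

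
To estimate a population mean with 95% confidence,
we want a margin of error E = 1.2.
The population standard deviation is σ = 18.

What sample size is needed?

Answer: n = 865

Derivation:
z_0.025 = 1.960
n = (z×σ/E)² = (1.960×18/1.2)²
n = 864.3600
Round up: n = 865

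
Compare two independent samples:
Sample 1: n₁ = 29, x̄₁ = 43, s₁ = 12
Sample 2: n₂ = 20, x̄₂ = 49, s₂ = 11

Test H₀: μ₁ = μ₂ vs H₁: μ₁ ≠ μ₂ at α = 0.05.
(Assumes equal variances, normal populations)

Answer: t = -1.7786, fail to reject H₀

Derivation:
Pooled variance: s²_p = [28×12² + 19×11²]/(47) = 134.7021
s_p = 11.6061
SE = s_p×√(1/n₁ + 1/n₂) = 11.6061×√(1/29 + 1/20) = 3.3734
t = (x̄₁ - x̄₂)/SE = (43 - 49)/3.3734 = -1.7786
df = 47, t-critical = ±2.012
Decision: fail to reject H₀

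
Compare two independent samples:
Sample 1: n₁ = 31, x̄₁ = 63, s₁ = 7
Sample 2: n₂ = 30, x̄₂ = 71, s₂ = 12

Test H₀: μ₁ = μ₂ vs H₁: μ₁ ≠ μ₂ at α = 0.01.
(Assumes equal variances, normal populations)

Pooled variance: s²_p = [30×7² + 29×12²]/(59) = 95.6949
s_p = 9.7824
SE = s_p×√(1/n₁ + 1/n₂) = 9.7824×√(1/31 + 1/30) = 2.5054
t = (x̄₁ - x̄₂)/SE = (63 - 71)/2.5054 = -3.1931
df = 59, t-critical = ±2.662
Decision: reject H₀

Answer: t = -3.1931, reject H₀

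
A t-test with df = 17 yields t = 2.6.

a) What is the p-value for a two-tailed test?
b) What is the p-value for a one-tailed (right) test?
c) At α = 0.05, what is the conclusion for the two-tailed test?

Answer: a) 0.0187, b) 0.0093, c) reject H₀

Derivation:
Using t-distribution with df = 17:
a) Two-tailed: p = 2×P(T > 2.6) = 0.0187
b) One-tailed: p = P(T > 2.6) = 0.0093
c) 0.0187 < 0.05, reject H₀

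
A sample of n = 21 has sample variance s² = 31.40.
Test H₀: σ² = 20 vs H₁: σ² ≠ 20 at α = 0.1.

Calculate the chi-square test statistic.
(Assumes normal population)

df = n - 1 = 20
χ² = (n-1)s²/σ₀² = 20×31.40/20 = 31.4000
Critical values: χ²_{0.95,20} = 10.851, χ²_{0.05,20} = 31.410
Rejection region: χ² < 10.851 or χ² > 31.410
Decision: fail to reject H₀

Answer: χ² = 31.4000, fail to reject H₀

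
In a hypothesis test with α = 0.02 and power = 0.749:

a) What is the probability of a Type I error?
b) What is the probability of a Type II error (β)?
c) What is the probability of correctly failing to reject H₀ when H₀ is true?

a) Type I error probability = α = 0.02
b) Power = P(reject H₀ | H₁ true) = 1 - β = 0.749, so Type II error probability = β = 1 - Power = 0.251
c) P(fail to reject H₀ | H₀ true) = 1 - α = 0.98

Answer: a) 0.02, b) 0.251, c) 0.98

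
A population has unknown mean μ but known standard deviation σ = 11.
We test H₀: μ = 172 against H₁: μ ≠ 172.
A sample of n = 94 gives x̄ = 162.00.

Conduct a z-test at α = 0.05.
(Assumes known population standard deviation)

Answer: z = -8.8137, reject H₀

Derivation:
Standard error: SE = σ/√n = 11/√94 = 1.1346
z-statistic: z = (x̄ - μ₀)/SE = (162.00 - 172)/1.1346 = -8.8137
Critical value: ±1.960
p-value < 0.0001
Decision: reject H₀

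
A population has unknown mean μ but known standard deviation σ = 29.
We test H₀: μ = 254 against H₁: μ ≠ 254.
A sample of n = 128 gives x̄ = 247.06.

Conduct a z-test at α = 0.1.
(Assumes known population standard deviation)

Answer: z = -2.7074, reject H₀

Derivation:
Standard error: SE = σ/√n = 29/√128 = 2.5633
z-statistic: z = (x̄ - μ₀)/SE = (247.06 - 254)/2.5633 = -2.7074
Critical value: ±1.645
p-value = 0.0068
Decision: reject H₀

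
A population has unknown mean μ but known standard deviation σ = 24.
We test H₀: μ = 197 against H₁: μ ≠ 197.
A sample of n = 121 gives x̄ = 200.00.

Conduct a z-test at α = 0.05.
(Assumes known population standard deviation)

Standard error: SE = σ/√n = 24/√121 = 2.1818
z-statistic: z = (x̄ - μ₀)/SE = (200.00 - 197)/2.1818 = 1.3750
Critical value: ±1.960
p-value = 0.1691
Decision: fail to reject H₀

Answer: z = 1.3750, fail to reject H₀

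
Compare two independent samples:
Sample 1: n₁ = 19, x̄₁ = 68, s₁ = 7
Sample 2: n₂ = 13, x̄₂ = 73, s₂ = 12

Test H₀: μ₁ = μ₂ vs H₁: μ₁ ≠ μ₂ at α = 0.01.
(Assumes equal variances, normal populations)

Pooled variance: s²_p = [18×7² + 12×12²]/(30) = 87.0000
s_p = 9.3274
SE = s_p×√(1/n₁ + 1/n₂) = 9.3274×√(1/19 + 1/13) = 3.3573
t = (x̄₁ - x̄₂)/SE = (68 - 73)/3.3573 = -1.4893
df = 30, t-critical = ±2.750
Decision: fail to reject H₀

Answer: t = -1.4893, fail to reject H₀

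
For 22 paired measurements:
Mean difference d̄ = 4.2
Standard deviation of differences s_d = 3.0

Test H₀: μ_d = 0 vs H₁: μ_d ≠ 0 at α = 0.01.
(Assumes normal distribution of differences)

Answer: t = 6.5666, reject H₀

Derivation:
df = n - 1 = 21
SE = s_d/√n = 3.0/√22 = 0.6396
t = d̄/SE = 4.2/0.6396 = 6.5666
Critical value: t_{0.005,21} = ±2.831
p-value < 0.0001
Decision: reject H₀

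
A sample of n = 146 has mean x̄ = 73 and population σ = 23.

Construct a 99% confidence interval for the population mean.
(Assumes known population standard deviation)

Confidence level: 99%, α = 0.01
z_0.005 = 2.576
SE = σ/√n = 23/√146 = 1.9035
Margin of error = 2.576 × 1.9035 = 4.9034
CI: x̄ ± margin = 73 ± 4.9034
CI: (68.0966, 77.9034)

Answer: (68.0966, 77.9034)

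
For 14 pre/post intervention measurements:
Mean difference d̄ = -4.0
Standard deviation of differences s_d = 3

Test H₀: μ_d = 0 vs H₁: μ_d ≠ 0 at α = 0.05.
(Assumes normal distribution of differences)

df = n - 1 = 13
SE = s_d/√n = 3/√14 = 0.8018
t = d̄/SE = -4.0/0.8018 = -4.9888
Critical value: t_{0.025,13} = ±2.160
p-value ≈ 0.0002
Decision: reject H₀

Answer: t = -4.9888, reject H₀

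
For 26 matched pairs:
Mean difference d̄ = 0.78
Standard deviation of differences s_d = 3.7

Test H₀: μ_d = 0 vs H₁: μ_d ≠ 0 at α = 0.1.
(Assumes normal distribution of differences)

df = n - 1 = 25
SE = s_d/√n = 3.7/√26 = 0.7256
t = d̄/SE = 0.78/0.7256 = 1.0750
Critical value: t_{0.05,25} = ±1.708
p-value ≈ 0.2926
Decision: fail to reject H₀

Answer: t = 1.0750, fail to reject H₀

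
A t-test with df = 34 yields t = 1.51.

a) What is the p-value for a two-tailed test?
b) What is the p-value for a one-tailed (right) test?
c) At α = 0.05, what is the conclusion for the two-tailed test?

Using t-distribution with df = 34:
a) Two-tailed: p = 2×P(T > 1.51) = 0.1403
b) One-tailed: p = P(T > 1.51) = 0.0701
c) 0.1403 ≥ 0.05, fail to reject H₀

Answer: a) 0.1403, b) 0.0701, c) fail to reject H₀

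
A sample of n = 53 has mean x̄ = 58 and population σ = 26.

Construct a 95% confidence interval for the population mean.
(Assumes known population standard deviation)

Answer: (51.0001, 64.9999)

Derivation:
Confidence level: 95%, α = 0.05
z_0.025 = 1.960
SE = σ/√n = 26/√53 = 3.5714
Margin of error = 1.960 × 3.5714 = 6.9999
CI: x̄ ± margin = 58 ± 6.9999
CI: (51.0001, 64.9999)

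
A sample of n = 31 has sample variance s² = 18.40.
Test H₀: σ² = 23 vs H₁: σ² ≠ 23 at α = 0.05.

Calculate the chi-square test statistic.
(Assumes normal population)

Answer: χ² = 24.0000, fail to reject H₀

Derivation:
df = n - 1 = 30
χ² = (n-1)s²/σ₀² = 30×18.40/23 = 24.0000
Critical values: χ²_{0.975,30} = 16.791, χ²_{0.025,30} = 46.979
Rejection region: χ² < 16.791 or χ² > 46.979
Decision: fail to reject H₀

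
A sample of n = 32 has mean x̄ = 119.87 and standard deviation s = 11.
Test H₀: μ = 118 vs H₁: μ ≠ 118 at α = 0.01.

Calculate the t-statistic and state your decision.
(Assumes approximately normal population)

df = n - 1 = 31
SE = s/√n = 11/√32 = 1.9445
t = (x̄ - μ₀)/SE = (119.87 - 118)/1.9445 = 0.9617
Critical value: t_{0.005,31} = ±2.744
p-value ≈ 0.3436
Decision: fail to reject H₀

Answer: t = 0.9617, fail to reject H₀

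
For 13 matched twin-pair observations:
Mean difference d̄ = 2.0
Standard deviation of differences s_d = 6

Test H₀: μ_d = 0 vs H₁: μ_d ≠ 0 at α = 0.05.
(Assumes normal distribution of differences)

df = n - 1 = 12
SE = s_d/√n = 6/√13 = 1.6641
t = d̄/SE = 2.0/1.6641 = 1.2019
Critical value: t_{0.025,12} = ±2.179
p-value ≈ 0.2526
Decision: fail to reject H₀

Answer: t = 1.2019, fail to reject H₀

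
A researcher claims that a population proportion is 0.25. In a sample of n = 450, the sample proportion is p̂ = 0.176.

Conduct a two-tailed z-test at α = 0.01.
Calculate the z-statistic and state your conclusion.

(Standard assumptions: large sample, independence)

Answer: z = -3.6253, reject H₀

Derivation:
H₀: p = 0.25, H₁: p ≠ 0.25
Standard error: SE = √(p₀(1-p₀)/n) = √(0.25×0.75/450) = 0.020412
z-statistic: z = (p̂ - p₀)/SE = (0.176 - 0.25)/0.020412 = -3.6253
Critical value: z_0.005 = ±2.576
p-value = 0.0003
Decision: reject H₀ at α = 0.01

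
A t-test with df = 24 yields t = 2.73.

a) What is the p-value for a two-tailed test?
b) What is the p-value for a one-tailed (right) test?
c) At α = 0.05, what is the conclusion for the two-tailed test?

Answer: a) 0.0117, b) 0.0058, c) reject H₀

Derivation:
Using t-distribution with df = 24:
a) Two-tailed: p = 2×P(T > 2.73) = 0.0117
b) One-tailed: p = P(T > 2.73) = 0.0058
c) 0.0117 < 0.05, reject H₀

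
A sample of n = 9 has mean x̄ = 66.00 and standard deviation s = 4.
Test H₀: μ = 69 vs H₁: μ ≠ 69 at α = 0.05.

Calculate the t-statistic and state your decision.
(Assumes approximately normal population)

df = n - 1 = 8
SE = s/√n = 4/√9 = 1.3333
t = (x̄ - μ₀)/SE = (66.00 - 69)/1.3333 = -2.2501
Critical value: t_{0.025,8} = ±2.306
p-value ≈ 0.0546
Decision: fail to reject H₀

Answer: t = -2.2501, fail to reject H₀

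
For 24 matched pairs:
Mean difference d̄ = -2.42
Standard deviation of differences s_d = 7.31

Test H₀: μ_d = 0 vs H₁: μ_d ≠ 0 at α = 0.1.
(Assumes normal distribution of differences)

Answer: t = -1.6219, fail to reject H₀

Derivation:
df = n - 1 = 23
SE = s_d/√n = 7.31/√24 = 1.4921
t = d̄/SE = -2.42/1.4921 = -1.6219
Critical value: t_{0.05,23} = ±1.714
p-value ≈ 0.1185
Decision: fail to reject H₀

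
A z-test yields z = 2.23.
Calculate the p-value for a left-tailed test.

Answer: p-value ≈ 0.9871

Derivation:
For z = 2.23:
p = P(Z < 2.23) = Φ(2.23) = 0.9871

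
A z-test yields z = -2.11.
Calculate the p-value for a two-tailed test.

For z = -2.11:
p = 2×P(Z > |-2.11|) = 2×(1 - Φ(2.11)) = 0.0349

Answer: p-value ≈ 0.0349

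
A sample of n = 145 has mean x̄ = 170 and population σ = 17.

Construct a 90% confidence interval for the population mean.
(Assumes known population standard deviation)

Confidence level: 90%, α = 0.1
z_0.05 = 1.645
SE = σ/√n = 17/√145 = 1.4118
Margin of error = 1.645 × 1.4118 = 2.3224
CI: x̄ ± margin = 170 ± 2.3224
CI: (167.6776, 172.3224)

Answer: (167.6776, 172.3224)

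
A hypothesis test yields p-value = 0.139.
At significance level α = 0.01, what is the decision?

Compare p-value to α:
0.139 ≥ 0.01
Decision: fail to reject H₀

Answer: fail to reject H₀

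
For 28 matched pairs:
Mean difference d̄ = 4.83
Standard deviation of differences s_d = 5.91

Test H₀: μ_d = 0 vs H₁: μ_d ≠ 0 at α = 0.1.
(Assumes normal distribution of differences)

Answer: t = 4.3245, reject H₀

Derivation:
df = n - 1 = 27
SE = s_d/√n = 5.91/√28 = 1.1169
t = d̄/SE = 4.83/1.1169 = 4.3245
Critical value: t_{0.05,27} = ±1.703
p-value ≈ 0.0002
Decision: reject H₀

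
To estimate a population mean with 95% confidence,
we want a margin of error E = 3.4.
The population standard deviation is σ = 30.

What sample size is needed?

Answer: n = 300

Derivation:
z_0.025 = 1.960
n = (z×σ/E)² = (1.960×30/3.4)²
n = 299.0865
Round up: n = 300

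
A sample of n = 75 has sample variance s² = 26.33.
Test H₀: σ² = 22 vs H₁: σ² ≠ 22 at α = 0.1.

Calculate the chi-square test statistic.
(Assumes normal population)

df = n - 1 = 74
χ² = (n-1)s²/σ₀² = 74×26.33/22 = 88.5645
Critical values: χ²_{0.95,74} = 55.189, χ²_{0.05,74} = 95.081
Rejection region: χ² < 55.189 or χ² > 95.081
Decision: fail to reject H₀

Answer: χ² = 88.5645, fail to reject H₀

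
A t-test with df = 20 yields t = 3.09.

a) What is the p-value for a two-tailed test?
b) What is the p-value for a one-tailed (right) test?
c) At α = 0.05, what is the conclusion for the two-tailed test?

Answer: a) 0.0058, b) 0.0029, c) reject H₀

Derivation:
Using t-distribution with df = 20:
a) Two-tailed: p = 2×P(T > 3.09) = 0.0058
b) One-tailed: p = P(T > 3.09) = 0.0029
c) 0.0058 < 0.05, reject H₀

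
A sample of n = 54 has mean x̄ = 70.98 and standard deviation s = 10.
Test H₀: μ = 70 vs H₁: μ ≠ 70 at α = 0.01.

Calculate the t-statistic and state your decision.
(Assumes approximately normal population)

df = n - 1 = 53
SE = s/√n = 10/√54 = 1.3608
t = (x̄ - μ₀)/SE = (70.98 - 70)/1.3608 = 0.7202
Critical value: t_{0.005,53} = ±2.672
p-value ≈ 0.4746
Decision: fail to reject H₀

Answer: t = 0.7202, fail to reject H₀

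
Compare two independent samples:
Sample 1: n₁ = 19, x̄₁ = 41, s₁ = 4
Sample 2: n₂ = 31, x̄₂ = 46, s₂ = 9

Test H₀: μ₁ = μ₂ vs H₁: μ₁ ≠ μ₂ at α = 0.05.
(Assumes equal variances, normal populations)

Answer: t = -2.2805, reject H₀

Derivation:
Pooled variance: s²_p = [18×4² + 30×9²]/(48) = 56.6250
s_p = 7.5250
SE = s_p×√(1/n₁ + 1/n₂) = 7.5250×√(1/19 + 1/31) = 2.1925
t = (x̄₁ - x̄₂)/SE = (41 - 46)/2.1925 = -2.2805
df = 48, t-critical = ±2.011
Decision: reject H₀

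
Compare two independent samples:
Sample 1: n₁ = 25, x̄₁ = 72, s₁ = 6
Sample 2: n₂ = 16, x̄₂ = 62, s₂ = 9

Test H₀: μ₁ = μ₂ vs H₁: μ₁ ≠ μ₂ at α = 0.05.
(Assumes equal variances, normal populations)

Pooled variance: s²_p = [24×6² + 15×9²]/(39) = 53.3077
s_p = 7.3012
SE = s_p×√(1/n₁ + 1/n₂) = 7.3012×√(1/25 + 1/16) = 2.3375
t = (x̄₁ - x̄₂)/SE = (72 - 62)/2.3375 = 4.2781
df = 39, t-critical = ±2.023
Decision: reject H₀

Answer: t = 4.2781, reject H₀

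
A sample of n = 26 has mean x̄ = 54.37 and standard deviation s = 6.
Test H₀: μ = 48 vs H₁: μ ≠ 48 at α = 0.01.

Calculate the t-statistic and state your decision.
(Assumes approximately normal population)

Answer: t = 5.4134, reject H₀

Derivation:
df = n - 1 = 25
SE = s/√n = 6/√26 = 1.1767
t = (x̄ - μ₀)/SE = (54.37 - 48)/1.1767 = 5.4134
Critical value: t_{0.005,25} = ±2.787
p-value < 0.0001
Decision: reject H₀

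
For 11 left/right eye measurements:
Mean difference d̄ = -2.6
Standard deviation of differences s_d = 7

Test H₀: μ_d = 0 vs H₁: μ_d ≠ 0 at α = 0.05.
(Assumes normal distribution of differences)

Answer: t = -1.2319, fail to reject H₀

Derivation:
df = n - 1 = 10
SE = s_d/√n = 7/√11 = 2.1106
t = d̄/SE = -2.6/2.1106 = -1.2319
Critical value: t_{0.025,10} = ±2.228
p-value ≈ 0.2462
Decision: fail to reject H₀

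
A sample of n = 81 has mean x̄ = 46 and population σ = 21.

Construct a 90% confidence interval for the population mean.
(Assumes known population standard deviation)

Answer: (42.1617, 49.8383)

Derivation:
Confidence level: 90%, α = 0.1
z_0.05 = 1.645
SE = σ/√n = 21/√81 = 2.3333
Margin of error = 1.645 × 2.3333 = 3.8383
CI: x̄ ± margin = 46 ± 3.8383
CI: (42.1617, 49.8383)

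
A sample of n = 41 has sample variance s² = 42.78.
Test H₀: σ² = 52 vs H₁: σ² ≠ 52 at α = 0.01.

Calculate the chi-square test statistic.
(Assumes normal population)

Answer: χ² = 32.9077, fail to reject H₀

Derivation:
df = n - 1 = 40
χ² = (n-1)s²/σ₀² = 40×42.78/52 = 32.9077
Critical values: χ²_{0.995,40} = 20.707, χ²_{0.005,40} = 66.766
Rejection region: χ² < 20.707 or χ² > 66.766
Decision: fail to reject H₀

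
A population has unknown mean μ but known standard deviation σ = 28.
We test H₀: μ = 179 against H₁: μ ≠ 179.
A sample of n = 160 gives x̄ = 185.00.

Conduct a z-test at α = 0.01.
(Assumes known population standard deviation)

Answer: z = 2.7105, reject H₀

Derivation:
Standard error: SE = σ/√n = 28/√160 = 2.2136
z-statistic: z = (x̄ - μ₀)/SE = (185.00 - 179)/2.2136 = 2.7105
Critical value: ±2.576
p-value = 0.0067
Decision: reject H₀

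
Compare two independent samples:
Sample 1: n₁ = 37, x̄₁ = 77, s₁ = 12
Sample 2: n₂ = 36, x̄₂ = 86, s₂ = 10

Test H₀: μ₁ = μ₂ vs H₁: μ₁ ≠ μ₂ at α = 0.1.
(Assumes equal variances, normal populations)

Pooled variance: s²_p = [36×12² + 35×10²]/(71) = 122.3099
s_p = 11.0594
SE = s_p×√(1/n₁ + 1/n₂) = 11.0594×√(1/37 + 1/36) = 2.5891
t = (x̄₁ - x̄₂)/SE = (77 - 86)/2.5891 = -3.4761
df = 71, t-critical = ±1.667
Decision: reject H₀

Answer: t = -3.4761, reject H₀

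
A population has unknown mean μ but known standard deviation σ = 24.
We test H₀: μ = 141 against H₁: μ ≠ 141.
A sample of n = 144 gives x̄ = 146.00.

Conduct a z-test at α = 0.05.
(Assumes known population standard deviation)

Answer: z = 2.5000, reject H₀

Derivation:
Standard error: SE = σ/√n = 24/√144 = 2.0000
z-statistic: z = (x̄ - μ₀)/SE = (146.00 - 141)/2.0000 = 2.5000
Critical value: ±1.960
p-value = 0.0124
Decision: reject H₀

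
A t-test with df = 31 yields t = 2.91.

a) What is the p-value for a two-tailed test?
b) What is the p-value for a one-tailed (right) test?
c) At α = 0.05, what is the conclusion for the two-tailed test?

Using t-distribution with df = 31:
a) Two-tailed: p = 2×P(T > 2.91) = 0.0066
b) One-tailed: p = P(T > 2.91) = 0.0033
c) 0.0066 < 0.05, reject H₀

Answer: a) 0.0066, b) 0.0033, c) reject H₀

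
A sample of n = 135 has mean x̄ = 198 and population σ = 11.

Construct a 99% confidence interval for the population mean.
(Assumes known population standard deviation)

Confidence level: 99%, α = 0.01
z_0.005 = 2.576
SE = σ/√n = 11/√135 = 0.9467
Margin of error = 2.576 × 0.9467 = 2.4387
CI: x̄ ± margin = 198 ± 2.4387
CI: (195.5613, 200.4387)

Answer: (195.5613, 200.4387)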